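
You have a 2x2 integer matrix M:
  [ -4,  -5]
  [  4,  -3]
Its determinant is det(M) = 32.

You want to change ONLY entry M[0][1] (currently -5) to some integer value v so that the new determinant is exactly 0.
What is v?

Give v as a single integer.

det is linear in entry M[0][1]: det = old_det + (v - -5) * C_01
Cofactor C_01 = -4
Want det = 0: 32 + (v - -5) * -4 = 0
  (v - -5) = -32 / -4 = 8
  v = -5 + (8) = 3

Answer: 3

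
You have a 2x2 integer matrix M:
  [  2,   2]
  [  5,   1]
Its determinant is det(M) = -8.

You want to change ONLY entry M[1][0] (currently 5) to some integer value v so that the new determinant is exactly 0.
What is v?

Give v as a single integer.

Answer: 1

Derivation:
det is linear in entry M[1][0]: det = old_det + (v - 5) * C_10
Cofactor C_10 = -2
Want det = 0: -8 + (v - 5) * -2 = 0
  (v - 5) = 8 / -2 = -4
  v = 5 + (-4) = 1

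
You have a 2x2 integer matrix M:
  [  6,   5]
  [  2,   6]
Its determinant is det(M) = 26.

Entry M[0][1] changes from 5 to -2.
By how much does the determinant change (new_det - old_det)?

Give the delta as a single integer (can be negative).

Answer: 14

Derivation:
Cofactor C_01 = -2
Entry delta = -2 - 5 = -7
Det delta = entry_delta * cofactor = -7 * -2 = 14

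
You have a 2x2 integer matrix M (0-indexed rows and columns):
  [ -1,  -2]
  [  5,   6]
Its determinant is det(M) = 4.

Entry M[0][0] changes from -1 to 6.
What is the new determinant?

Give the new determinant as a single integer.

det is linear in row 0: changing M[0][0] by delta changes det by delta * cofactor(0,0).
Cofactor C_00 = (-1)^(0+0) * minor(0,0) = 6
Entry delta = 6 - -1 = 7
Det delta = 7 * 6 = 42
New det = 4 + 42 = 46

Answer: 46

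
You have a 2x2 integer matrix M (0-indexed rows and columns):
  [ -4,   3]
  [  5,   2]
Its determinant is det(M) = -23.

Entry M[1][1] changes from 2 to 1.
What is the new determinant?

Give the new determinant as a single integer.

Answer: -19

Derivation:
det is linear in row 1: changing M[1][1] by delta changes det by delta * cofactor(1,1).
Cofactor C_11 = (-1)^(1+1) * minor(1,1) = -4
Entry delta = 1 - 2 = -1
Det delta = -1 * -4 = 4
New det = -23 + 4 = -19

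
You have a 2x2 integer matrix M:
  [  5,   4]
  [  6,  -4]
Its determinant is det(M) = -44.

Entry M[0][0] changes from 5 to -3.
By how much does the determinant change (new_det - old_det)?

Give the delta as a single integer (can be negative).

Answer: 32

Derivation:
Cofactor C_00 = -4
Entry delta = -3 - 5 = -8
Det delta = entry_delta * cofactor = -8 * -4 = 32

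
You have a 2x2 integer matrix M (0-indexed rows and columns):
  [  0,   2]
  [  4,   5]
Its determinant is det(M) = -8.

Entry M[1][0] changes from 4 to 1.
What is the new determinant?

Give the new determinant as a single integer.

det is linear in row 1: changing M[1][0] by delta changes det by delta * cofactor(1,0).
Cofactor C_10 = (-1)^(1+0) * minor(1,0) = -2
Entry delta = 1 - 4 = -3
Det delta = -3 * -2 = 6
New det = -8 + 6 = -2

Answer: -2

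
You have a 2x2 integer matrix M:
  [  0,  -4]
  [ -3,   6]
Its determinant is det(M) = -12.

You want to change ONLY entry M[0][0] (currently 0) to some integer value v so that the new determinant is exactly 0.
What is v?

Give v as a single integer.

Answer: 2

Derivation:
det is linear in entry M[0][0]: det = old_det + (v - 0) * C_00
Cofactor C_00 = 6
Want det = 0: -12 + (v - 0) * 6 = 0
  (v - 0) = 12 / 6 = 2
  v = 0 + (2) = 2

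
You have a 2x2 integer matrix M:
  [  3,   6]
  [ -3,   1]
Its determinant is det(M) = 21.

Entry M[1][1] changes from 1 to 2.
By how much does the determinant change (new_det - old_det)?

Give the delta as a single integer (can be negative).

Answer: 3

Derivation:
Cofactor C_11 = 3
Entry delta = 2 - 1 = 1
Det delta = entry_delta * cofactor = 1 * 3 = 3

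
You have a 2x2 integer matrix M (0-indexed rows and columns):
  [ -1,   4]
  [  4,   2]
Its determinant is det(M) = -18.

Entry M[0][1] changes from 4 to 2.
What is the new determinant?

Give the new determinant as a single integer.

Answer: -10

Derivation:
det is linear in row 0: changing M[0][1] by delta changes det by delta * cofactor(0,1).
Cofactor C_01 = (-1)^(0+1) * minor(0,1) = -4
Entry delta = 2 - 4 = -2
Det delta = -2 * -4 = 8
New det = -18 + 8 = -10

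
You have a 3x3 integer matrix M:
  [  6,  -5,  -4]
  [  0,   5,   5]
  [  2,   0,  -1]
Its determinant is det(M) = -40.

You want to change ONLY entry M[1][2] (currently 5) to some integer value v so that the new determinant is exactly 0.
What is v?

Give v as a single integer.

det is linear in entry M[1][2]: det = old_det + (v - 5) * C_12
Cofactor C_12 = -10
Want det = 0: -40 + (v - 5) * -10 = 0
  (v - 5) = 40 / -10 = -4
  v = 5 + (-4) = 1

Answer: 1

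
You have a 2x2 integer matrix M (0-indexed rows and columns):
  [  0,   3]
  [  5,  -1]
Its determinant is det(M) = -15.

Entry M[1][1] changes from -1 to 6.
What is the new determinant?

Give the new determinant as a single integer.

det is linear in row 1: changing M[1][1] by delta changes det by delta * cofactor(1,1).
Cofactor C_11 = (-1)^(1+1) * minor(1,1) = 0
Entry delta = 6 - -1 = 7
Det delta = 7 * 0 = 0
New det = -15 + 0 = -15

Answer: -15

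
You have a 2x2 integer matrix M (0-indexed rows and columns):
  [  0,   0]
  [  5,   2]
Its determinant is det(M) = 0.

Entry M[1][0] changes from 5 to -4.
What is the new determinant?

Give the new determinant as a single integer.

det is linear in row 1: changing M[1][0] by delta changes det by delta * cofactor(1,0).
Cofactor C_10 = (-1)^(1+0) * minor(1,0) = 0
Entry delta = -4 - 5 = -9
Det delta = -9 * 0 = 0
New det = 0 + 0 = 0

Answer: 0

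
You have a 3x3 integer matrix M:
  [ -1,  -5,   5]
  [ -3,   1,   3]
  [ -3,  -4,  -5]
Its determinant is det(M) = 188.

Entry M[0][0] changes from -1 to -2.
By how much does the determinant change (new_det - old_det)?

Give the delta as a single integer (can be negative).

Answer: -7

Derivation:
Cofactor C_00 = 7
Entry delta = -2 - -1 = -1
Det delta = entry_delta * cofactor = -1 * 7 = -7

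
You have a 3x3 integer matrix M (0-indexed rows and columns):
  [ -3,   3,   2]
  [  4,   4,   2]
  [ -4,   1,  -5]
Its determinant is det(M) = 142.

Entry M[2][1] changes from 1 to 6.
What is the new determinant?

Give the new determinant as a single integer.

Answer: 212

Derivation:
det is linear in row 2: changing M[2][1] by delta changes det by delta * cofactor(2,1).
Cofactor C_21 = (-1)^(2+1) * minor(2,1) = 14
Entry delta = 6 - 1 = 5
Det delta = 5 * 14 = 70
New det = 142 + 70 = 212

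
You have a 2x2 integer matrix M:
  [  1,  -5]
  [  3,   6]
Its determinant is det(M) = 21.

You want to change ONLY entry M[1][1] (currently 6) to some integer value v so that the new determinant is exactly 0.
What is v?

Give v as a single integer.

Answer: -15

Derivation:
det is linear in entry M[1][1]: det = old_det + (v - 6) * C_11
Cofactor C_11 = 1
Want det = 0: 21 + (v - 6) * 1 = 0
  (v - 6) = -21 / 1 = -21
  v = 6 + (-21) = -15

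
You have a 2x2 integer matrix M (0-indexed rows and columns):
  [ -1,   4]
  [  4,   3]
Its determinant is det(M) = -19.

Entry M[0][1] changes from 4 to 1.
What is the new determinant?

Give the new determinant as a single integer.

Answer: -7

Derivation:
det is linear in row 0: changing M[0][1] by delta changes det by delta * cofactor(0,1).
Cofactor C_01 = (-1)^(0+1) * minor(0,1) = -4
Entry delta = 1 - 4 = -3
Det delta = -3 * -4 = 12
New det = -19 + 12 = -7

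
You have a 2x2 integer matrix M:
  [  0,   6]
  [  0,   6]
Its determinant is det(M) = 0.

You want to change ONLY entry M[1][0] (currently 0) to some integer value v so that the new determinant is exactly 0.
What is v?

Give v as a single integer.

det is linear in entry M[1][0]: det = old_det + (v - 0) * C_10
Cofactor C_10 = -6
Want det = 0: 0 + (v - 0) * -6 = 0
  (v - 0) = 0 / -6 = 0
  v = 0 + (0) = 0

Answer: 0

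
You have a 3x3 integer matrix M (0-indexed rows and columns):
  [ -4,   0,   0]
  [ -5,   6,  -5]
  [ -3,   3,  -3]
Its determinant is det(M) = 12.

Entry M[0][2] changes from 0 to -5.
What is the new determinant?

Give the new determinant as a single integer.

det is linear in row 0: changing M[0][2] by delta changes det by delta * cofactor(0,2).
Cofactor C_02 = (-1)^(0+2) * minor(0,2) = 3
Entry delta = -5 - 0 = -5
Det delta = -5 * 3 = -15
New det = 12 + -15 = -3

Answer: -3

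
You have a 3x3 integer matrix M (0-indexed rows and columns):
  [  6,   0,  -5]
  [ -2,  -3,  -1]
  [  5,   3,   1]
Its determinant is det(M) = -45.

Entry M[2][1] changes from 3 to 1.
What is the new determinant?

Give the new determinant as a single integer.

Answer: -77

Derivation:
det is linear in row 2: changing M[2][1] by delta changes det by delta * cofactor(2,1).
Cofactor C_21 = (-1)^(2+1) * minor(2,1) = 16
Entry delta = 1 - 3 = -2
Det delta = -2 * 16 = -32
New det = -45 + -32 = -77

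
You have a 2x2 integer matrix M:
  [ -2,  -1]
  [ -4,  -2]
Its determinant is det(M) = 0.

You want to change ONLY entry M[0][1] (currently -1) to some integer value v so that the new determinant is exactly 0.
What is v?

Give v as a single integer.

Answer: -1

Derivation:
det is linear in entry M[0][1]: det = old_det + (v - -1) * C_01
Cofactor C_01 = 4
Want det = 0: 0 + (v - -1) * 4 = 0
  (v - -1) = 0 / 4 = 0
  v = -1 + (0) = -1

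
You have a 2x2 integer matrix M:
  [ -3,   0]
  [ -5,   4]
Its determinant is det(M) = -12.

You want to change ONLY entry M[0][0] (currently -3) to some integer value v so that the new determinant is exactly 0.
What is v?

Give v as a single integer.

Answer: 0

Derivation:
det is linear in entry M[0][0]: det = old_det + (v - -3) * C_00
Cofactor C_00 = 4
Want det = 0: -12 + (v - -3) * 4 = 0
  (v - -3) = 12 / 4 = 3
  v = -3 + (3) = 0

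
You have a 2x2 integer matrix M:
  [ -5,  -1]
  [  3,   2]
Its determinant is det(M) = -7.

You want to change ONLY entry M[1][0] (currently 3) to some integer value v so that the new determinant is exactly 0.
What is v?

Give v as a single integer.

Answer: 10

Derivation:
det is linear in entry M[1][0]: det = old_det + (v - 3) * C_10
Cofactor C_10 = 1
Want det = 0: -7 + (v - 3) * 1 = 0
  (v - 3) = 7 / 1 = 7
  v = 3 + (7) = 10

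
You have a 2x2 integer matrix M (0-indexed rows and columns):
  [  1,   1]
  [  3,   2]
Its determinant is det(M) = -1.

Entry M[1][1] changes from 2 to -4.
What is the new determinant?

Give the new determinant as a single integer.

det is linear in row 1: changing M[1][1] by delta changes det by delta * cofactor(1,1).
Cofactor C_11 = (-1)^(1+1) * minor(1,1) = 1
Entry delta = -4 - 2 = -6
Det delta = -6 * 1 = -6
New det = -1 + -6 = -7

Answer: -7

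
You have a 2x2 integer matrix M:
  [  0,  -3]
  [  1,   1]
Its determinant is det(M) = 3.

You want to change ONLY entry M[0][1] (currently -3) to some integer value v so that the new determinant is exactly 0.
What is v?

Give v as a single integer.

Answer: 0

Derivation:
det is linear in entry M[0][1]: det = old_det + (v - -3) * C_01
Cofactor C_01 = -1
Want det = 0: 3 + (v - -3) * -1 = 0
  (v - -3) = -3 / -1 = 3
  v = -3 + (3) = 0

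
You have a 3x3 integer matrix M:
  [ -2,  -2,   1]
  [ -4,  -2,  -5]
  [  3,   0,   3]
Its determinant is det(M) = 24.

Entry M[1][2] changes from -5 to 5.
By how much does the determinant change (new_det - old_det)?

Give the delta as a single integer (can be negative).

Cofactor C_12 = -6
Entry delta = 5 - -5 = 10
Det delta = entry_delta * cofactor = 10 * -6 = -60

Answer: -60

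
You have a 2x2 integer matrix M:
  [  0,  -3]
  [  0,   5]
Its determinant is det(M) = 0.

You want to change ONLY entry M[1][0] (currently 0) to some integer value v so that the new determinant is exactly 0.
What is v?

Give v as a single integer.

Answer: 0

Derivation:
det is linear in entry M[1][0]: det = old_det + (v - 0) * C_10
Cofactor C_10 = 3
Want det = 0: 0 + (v - 0) * 3 = 0
  (v - 0) = 0 / 3 = 0
  v = 0 + (0) = 0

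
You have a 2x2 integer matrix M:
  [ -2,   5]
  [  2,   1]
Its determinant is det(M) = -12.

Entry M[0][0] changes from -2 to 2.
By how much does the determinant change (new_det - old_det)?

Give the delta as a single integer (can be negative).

Answer: 4

Derivation:
Cofactor C_00 = 1
Entry delta = 2 - -2 = 4
Det delta = entry_delta * cofactor = 4 * 1 = 4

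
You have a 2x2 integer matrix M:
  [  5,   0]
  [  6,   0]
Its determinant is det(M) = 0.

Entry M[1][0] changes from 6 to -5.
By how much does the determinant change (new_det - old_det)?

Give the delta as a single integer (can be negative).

Cofactor C_10 = 0
Entry delta = -5 - 6 = -11
Det delta = entry_delta * cofactor = -11 * 0 = 0

Answer: 0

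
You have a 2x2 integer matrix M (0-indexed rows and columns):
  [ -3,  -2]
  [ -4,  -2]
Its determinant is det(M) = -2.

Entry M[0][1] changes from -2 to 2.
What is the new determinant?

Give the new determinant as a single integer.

det is linear in row 0: changing M[0][1] by delta changes det by delta * cofactor(0,1).
Cofactor C_01 = (-1)^(0+1) * minor(0,1) = 4
Entry delta = 2 - -2 = 4
Det delta = 4 * 4 = 16
New det = -2 + 16 = 14

Answer: 14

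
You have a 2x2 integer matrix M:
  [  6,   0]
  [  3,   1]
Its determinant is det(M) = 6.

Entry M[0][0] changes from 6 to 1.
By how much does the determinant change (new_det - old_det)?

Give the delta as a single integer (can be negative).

Answer: -5

Derivation:
Cofactor C_00 = 1
Entry delta = 1 - 6 = -5
Det delta = entry_delta * cofactor = -5 * 1 = -5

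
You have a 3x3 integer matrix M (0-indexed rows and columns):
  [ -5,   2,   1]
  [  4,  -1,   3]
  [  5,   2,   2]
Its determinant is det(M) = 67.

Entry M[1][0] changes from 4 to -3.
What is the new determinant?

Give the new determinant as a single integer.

Answer: 81

Derivation:
det is linear in row 1: changing M[1][0] by delta changes det by delta * cofactor(1,0).
Cofactor C_10 = (-1)^(1+0) * minor(1,0) = -2
Entry delta = -3 - 4 = -7
Det delta = -7 * -2 = 14
New det = 67 + 14 = 81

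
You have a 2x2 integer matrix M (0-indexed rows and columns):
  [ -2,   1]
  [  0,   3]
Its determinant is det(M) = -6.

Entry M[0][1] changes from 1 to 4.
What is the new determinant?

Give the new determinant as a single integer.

Answer: -6

Derivation:
det is linear in row 0: changing M[0][1] by delta changes det by delta * cofactor(0,1).
Cofactor C_01 = (-1)^(0+1) * minor(0,1) = 0
Entry delta = 4 - 1 = 3
Det delta = 3 * 0 = 0
New det = -6 + 0 = -6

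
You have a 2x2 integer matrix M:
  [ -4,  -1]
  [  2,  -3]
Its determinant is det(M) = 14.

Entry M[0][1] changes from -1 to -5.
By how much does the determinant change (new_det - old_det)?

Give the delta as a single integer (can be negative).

Cofactor C_01 = -2
Entry delta = -5 - -1 = -4
Det delta = entry_delta * cofactor = -4 * -2 = 8

Answer: 8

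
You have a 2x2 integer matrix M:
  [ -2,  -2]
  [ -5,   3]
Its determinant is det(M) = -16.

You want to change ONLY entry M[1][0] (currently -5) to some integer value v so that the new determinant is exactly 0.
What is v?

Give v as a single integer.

det is linear in entry M[1][0]: det = old_det + (v - -5) * C_10
Cofactor C_10 = 2
Want det = 0: -16 + (v - -5) * 2 = 0
  (v - -5) = 16 / 2 = 8
  v = -5 + (8) = 3

Answer: 3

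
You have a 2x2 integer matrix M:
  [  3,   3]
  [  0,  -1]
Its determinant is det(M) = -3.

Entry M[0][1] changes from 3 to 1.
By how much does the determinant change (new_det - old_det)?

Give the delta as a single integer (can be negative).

Cofactor C_01 = 0
Entry delta = 1 - 3 = -2
Det delta = entry_delta * cofactor = -2 * 0 = 0

Answer: 0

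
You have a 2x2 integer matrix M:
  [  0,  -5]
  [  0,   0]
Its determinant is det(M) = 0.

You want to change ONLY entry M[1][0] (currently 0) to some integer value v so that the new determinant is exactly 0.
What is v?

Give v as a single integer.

Answer: 0

Derivation:
det is linear in entry M[1][0]: det = old_det + (v - 0) * C_10
Cofactor C_10 = 5
Want det = 0: 0 + (v - 0) * 5 = 0
  (v - 0) = 0 / 5 = 0
  v = 0 + (0) = 0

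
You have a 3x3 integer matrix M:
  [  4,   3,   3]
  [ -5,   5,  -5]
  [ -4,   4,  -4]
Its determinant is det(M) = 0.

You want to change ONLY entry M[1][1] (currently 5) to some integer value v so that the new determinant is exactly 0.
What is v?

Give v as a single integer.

Answer: 5

Derivation:
det is linear in entry M[1][1]: det = old_det + (v - 5) * C_11
Cofactor C_11 = -4
Want det = 0: 0 + (v - 5) * -4 = 0
  (v - 5) = 0 / -4 = 0
  v = 5 + (0) = 5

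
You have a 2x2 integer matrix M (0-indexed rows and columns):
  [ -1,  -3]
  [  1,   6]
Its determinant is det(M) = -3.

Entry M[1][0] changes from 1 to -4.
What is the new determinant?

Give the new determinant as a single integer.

det is linear in row 1: changing M[1][0] by delta changes det by delta * cofactor(1,0).
Cofactor C_10 = (-1)^(1+0) * minor(1,0) = 3
Entry delta = -4 - 1 = -5
Det delta = -5 * 3 = -15
New det = -3 + -15 = -18

Answer: -18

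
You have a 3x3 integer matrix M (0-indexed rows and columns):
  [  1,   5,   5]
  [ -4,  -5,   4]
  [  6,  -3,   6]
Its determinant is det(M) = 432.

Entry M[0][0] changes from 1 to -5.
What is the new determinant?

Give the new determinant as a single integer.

Answer: 540

Derivation:
det is linear in row 0: changing M[0][0] by delta changes det by delta * cofactor(0,0).
Cofactor C_00 = (-1)^(0+0) * minor(0,0) = -18
Entry delta = -5 - 1 = -6
Det delta = -6 * -18 = 108
New det = 432 + 108 = 540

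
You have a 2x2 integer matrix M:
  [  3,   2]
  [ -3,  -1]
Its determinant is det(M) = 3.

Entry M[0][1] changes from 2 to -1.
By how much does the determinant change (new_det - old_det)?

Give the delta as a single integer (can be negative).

Answer: -9

Derivation:
Cofactor C_01 = 3
Entry delta = -1 - 2 = -3
Det delta = entry_delta * cofactor = -3 * 3 = -9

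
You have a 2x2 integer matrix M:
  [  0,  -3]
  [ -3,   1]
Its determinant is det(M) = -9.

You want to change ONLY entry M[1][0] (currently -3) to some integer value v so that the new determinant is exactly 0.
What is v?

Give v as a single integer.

Answer: 0

Derivation:
det is linear in entry M[1][0]: det = old_det + (v - -3) * C_10
Cofactor C_10 = 3
Want det = 0: -9 + (v - -3) * 3 = 0
  (v - -3) = 9 / 3 = 3
  v = -3 + (3) = 0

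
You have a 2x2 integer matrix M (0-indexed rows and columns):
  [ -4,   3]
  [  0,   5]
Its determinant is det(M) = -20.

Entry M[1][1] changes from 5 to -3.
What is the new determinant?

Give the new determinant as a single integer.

Answer: 12

Derivation:
det is linear in row 1: changing M[1][1] by delta changes det by delta * cofactor(1,1).
Cofactor C_11 = (-1)^(1+1) * minor(1,1) = -4
Entry delta = -3 - 5 = -8
Det delta = -8 * -4 = 32
New det = -20 + 32 = 12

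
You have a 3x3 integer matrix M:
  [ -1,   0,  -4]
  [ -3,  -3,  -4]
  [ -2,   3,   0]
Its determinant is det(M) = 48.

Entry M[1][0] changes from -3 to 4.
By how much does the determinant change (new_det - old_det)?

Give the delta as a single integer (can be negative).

Answer: -84

Derivation:
Cofactor C_10 = -12
Entry delta = 4 - -3 = 7
Det delta = entry_delta * cofactor = 7 * -12 = -84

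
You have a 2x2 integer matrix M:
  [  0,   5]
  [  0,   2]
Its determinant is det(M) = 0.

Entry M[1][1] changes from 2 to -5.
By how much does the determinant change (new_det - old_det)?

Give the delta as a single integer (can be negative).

Cofactor C_11 = 0
Entry delta = -5 - 2 = -7
Det delta = entry_delta * cofactor = -7 * 0 = 0

Answer: 0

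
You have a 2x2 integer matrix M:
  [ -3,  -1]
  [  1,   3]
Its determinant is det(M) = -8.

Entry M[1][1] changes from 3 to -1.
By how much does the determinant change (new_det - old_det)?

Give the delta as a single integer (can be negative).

Answer: 12

Derivation:
Cofactor C_11 = -3
Entry delta = -1 - 3 = -4
Det delta = entry_delta * cofactor = -4 * -3 = 12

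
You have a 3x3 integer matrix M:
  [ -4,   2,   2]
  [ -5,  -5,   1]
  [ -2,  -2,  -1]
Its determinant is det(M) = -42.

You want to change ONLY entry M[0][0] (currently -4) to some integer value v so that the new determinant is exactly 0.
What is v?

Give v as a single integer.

det is linear in entry M[0][0]: det = old_det + (v - -4) * C_00
Cofactor C_00 = 7
Want det = 0: -42 + (v - -4) * 7 = 0
  (v - -4) = 42 / 7 = 6
  v = -4 + (6) = 2

Answer: 2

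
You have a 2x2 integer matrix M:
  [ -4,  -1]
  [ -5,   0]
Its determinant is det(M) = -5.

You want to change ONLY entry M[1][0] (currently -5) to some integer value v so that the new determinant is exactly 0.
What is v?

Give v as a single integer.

Answer: 0

Derivation:
det is linear in entry M[1][0]: det = old_det + (v - -5) * C_10
Cofactor C_10 = 1
Want det = 0: -5 + (v - -5) * 1 = 0
  (v - -5) = 5 / 1 = 5
  v = -5 + (5) = 0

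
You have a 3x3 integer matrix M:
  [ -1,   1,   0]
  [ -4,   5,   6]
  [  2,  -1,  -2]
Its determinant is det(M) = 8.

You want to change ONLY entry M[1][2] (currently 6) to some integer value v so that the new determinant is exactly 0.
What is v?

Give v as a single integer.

Answer: -2

Derivation:
det is linear in entry M[1][2]: det = old_det + (v - 6) * C_12
Cofactor C_12 = 1
Want det = 0: 8 + (v - 6) * 1 = 0
  (v - 6) = -8 / 1 = -8
  v = 6 + (-8) = -2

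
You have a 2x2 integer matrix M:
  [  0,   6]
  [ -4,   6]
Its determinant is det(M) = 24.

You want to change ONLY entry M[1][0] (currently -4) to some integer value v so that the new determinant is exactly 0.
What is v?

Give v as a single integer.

Answer: 0

Derivation:
det is linear in entry M[1][0]: det = old_det + (v - -4) * C_10
Cofactor C_10 = -6
Want det = 0: 24 + (v - -4) * -6 = 0
  (v - -4) = -24 / -6 = 4
  v = -4 + (4) = 0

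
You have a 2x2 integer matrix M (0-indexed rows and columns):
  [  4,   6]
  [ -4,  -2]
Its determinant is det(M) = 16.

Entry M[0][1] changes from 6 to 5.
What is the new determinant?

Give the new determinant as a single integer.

Answer: 12

Derivation:
det is linear in row 0: changing M[0][1] by delta changes det by delta * cofactor(0,1).
Cofactor C_01 = (-1)^(0+1) * minor(0,1) = 4
Entry delta = 5 - 6 = -1
Det delta = -1 * 4 = -4
New det = 16 + -4 = 12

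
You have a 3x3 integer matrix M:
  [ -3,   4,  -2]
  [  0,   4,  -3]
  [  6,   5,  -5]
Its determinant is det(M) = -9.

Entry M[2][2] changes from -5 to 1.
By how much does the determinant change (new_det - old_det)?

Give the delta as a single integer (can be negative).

Answer: -72

Derivation:
Cofactor C_22 = -12
Entry delta = 1 - -5 = 6
Det delta = entry_delta * cofactor = 6 * -12 = -72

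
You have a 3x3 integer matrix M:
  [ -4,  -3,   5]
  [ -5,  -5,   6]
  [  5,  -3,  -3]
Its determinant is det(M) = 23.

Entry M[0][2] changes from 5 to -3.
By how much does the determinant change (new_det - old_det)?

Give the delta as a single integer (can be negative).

Cofactor C_02 = 40
Entry delta = -3 - 5 = -8
Det delta = entry_delta * cofactor = -8 * 40 = -320

Answer: -320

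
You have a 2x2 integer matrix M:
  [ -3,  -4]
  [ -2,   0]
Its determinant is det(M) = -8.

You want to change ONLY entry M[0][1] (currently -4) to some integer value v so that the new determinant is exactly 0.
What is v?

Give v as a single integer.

det is linear in entry M[0][1]: det = old_det + (v - -4) * C_01
Cofactor C_01 = 2
Want det = 0: -8 + (v - -4) * 2 = 0
  (v - -4) = 8 / 2 = 4
  v = -4 + (4) = 0

Answer: 0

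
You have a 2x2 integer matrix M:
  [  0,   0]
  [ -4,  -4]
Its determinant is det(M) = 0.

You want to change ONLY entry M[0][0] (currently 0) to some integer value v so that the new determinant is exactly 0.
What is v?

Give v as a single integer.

Answer: 0

Derivation:
det is linear in entry M[0][0]: det = old_det + (v - 0) * C_00
Cofactor C_00 = -4
Want det = 0: 0 + (v - 0) * -4 = 0
  (v - 0) = 0 / -4 = 0
  v = 0 + (0) = 0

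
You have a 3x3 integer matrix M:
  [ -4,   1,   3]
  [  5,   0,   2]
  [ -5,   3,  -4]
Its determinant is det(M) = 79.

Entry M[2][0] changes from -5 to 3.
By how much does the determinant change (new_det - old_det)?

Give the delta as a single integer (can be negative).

Cofactor C_20 = 2
Entry delta = 3 - -5 = 8
Det delta = entry_delta * cofactor = 8 * 2 = 16

Answer: 16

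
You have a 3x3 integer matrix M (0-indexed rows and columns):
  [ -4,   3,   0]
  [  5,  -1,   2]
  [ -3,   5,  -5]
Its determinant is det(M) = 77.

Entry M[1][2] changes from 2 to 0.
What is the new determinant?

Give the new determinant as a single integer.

Answer: 55

Derivation:
det is linear in row 1: changing M[1][2] by delta changes det by delta * cofactor(1,2).
Cofactor C_12 = (-1)^(1+2) * minor(1,2) = 11
Entry delta = 0 - 2 = -2
Det delta = -2 * 11 = -22
New det = 77 + -22 = 55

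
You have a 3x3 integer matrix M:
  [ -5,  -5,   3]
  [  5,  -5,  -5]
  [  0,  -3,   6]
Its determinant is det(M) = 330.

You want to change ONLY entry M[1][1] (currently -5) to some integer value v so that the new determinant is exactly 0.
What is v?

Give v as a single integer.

Answer: 6

Derivation:
det is linear in entry M[1][1]: det = old_det + (v - -5) * C_11
Cofactor C_11 = -30
Want det = 0: 330 + (v - -5) * -30 = 0
  (v - -5) = -330 / -30 = 11
  v = -5 + (11) = 6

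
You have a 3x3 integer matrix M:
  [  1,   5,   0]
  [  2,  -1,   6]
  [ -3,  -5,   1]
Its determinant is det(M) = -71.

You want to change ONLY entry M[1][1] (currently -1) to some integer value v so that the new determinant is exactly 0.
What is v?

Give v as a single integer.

det is linear in entry M[1][1]: det = old_det + (v - -1) * C_11
Cofactor C_11 = 1
Want det = 0: -71 + (v - -1) * 1 = 0
  (v - -1) = 71 / 1 = 71
  v = -1 + (71) = 70

Answer: 70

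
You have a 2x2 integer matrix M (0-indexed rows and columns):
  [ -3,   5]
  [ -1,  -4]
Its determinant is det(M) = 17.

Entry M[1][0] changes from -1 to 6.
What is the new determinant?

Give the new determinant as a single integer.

Answer: -18

Derivation:
det is linear in row 1: changing M[1][0] by delta changes det by delta * cofactor(1,0).
Cofactor C_10 = (-1)^(1+0) * minor(1,0) = -5
Entry delta = 6 - -1 = 7
Det delta = 7 * -5 = -35
New det = 17 + -35 = -18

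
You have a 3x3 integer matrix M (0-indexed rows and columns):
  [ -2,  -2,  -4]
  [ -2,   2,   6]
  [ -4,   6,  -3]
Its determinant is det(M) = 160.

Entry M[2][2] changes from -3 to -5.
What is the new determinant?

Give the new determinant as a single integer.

Answer: 176

Derivation:
det is linear in row 2: changing M[2][2] by delta changes det by delta * cofactor(2,2).
Cofactor C_22 = (-1)^(2+2) * minor(2,2) = -8
Entry delta = -5 - -3 = -2
Det delta = -2 * -8 = 16
New det = 160 + 16 = 176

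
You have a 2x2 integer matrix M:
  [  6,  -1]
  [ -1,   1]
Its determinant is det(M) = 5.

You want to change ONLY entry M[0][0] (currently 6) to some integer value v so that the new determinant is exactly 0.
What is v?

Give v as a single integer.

Answer: 1

Derivation:
det is linear in entry M[0][0]: det = old_det + (v - 6) * C_00
Cofactor C_00 = 1
Want det = 0: 5 + (v - 6) * 1 = 0
  (v - 6) = -5 / 1 = -5
  v = 6 + (-5) = 1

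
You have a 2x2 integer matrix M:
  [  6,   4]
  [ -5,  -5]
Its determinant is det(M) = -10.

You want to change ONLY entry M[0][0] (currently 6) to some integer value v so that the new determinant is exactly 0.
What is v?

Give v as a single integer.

det is linear in entry M[0][0]: det = old_det + (v - 6) * C_00
Cofactor C_00 = -5
Want det = 0: -10 + (v - 6) * -5 = 0
  (v - 6) = 10 / -5 = -2
  v = 6 + (-2) = 4

Answer: 4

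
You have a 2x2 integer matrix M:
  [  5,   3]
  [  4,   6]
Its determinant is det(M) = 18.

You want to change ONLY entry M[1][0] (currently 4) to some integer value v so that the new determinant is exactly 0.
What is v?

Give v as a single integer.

det is linear in entry M[1][0]: det = old_det + (v - 4) * C_10
Cofactor C_10 = -3
Want det = 0: 18 + (v - 4) * -3 = 0
  (v - 4) = -18 / -3 = 6
  v = 4 + (6) = 10

Answer: 10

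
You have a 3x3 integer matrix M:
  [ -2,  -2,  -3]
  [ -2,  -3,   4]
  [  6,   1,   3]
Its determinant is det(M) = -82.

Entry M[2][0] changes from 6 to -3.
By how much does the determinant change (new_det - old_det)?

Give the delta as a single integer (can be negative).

Answer: 153

Derivation:
Cofactor C_20 = -17
Entry delta = -3 - 6 = -9
Det delta = entry_delta * cofactor = -9 * -17 = 153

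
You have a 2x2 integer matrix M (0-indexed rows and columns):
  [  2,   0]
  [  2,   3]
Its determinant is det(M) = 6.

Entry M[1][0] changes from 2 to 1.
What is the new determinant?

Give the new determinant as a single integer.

det is linear in row 1: changing M[1][0] by delta changes det by delta * cofactor(1,0).
Cofactor C_10 = (-1)^(1+0) * minor(1,0) = 0
Entry delta = 1 - 2 = -1
Det delta = -1 * 0 = 0
New det = 6 + 0 = 6

Answer: 6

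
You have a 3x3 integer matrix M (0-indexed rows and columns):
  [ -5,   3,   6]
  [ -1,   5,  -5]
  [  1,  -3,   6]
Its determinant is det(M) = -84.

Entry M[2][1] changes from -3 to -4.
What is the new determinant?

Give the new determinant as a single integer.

Answer: -53

Derivation:
det is linear in row 2: changing M[2][1] by delta changes det by delta * cofactor(2,1).
Cofactor C_21 = (-1)^(2+1) * minor(2,1) = -31
Entry delta = -4 - -3 = -1
Det delta = -1 * -31 = 31
New det = -84 + 31 = -53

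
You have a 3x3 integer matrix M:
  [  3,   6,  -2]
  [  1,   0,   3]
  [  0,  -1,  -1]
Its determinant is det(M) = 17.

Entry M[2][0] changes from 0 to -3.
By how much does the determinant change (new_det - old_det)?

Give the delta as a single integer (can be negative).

Cofactor C_20 = 18
Entry delta = -3 - 0 = -3
Det delta = entry_delta * cofactor = -3 * 18 = -54

Answer: -54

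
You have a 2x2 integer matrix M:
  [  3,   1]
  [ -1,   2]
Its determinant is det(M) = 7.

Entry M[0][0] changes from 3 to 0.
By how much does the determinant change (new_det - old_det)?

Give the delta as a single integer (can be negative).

Answer: -6

Derivation:
Cofactor C_00 = 2
Entry delta = 0 - 3 = -3
Det delta = entry_delta * cofactor = -3 * 2 = -6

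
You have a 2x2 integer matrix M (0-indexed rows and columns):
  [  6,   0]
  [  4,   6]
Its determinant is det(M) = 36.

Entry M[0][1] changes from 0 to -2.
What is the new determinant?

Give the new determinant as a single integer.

det is linear in row 0: changing M[0][1] by delta changes det by delta * cofactor(0,1).
Cofactor C_01 = (-1)^(0+1) * minor(0,1) = -4
Entry delta = -2 - 0 = -2
Det delta = -2 * -4 = 8
New det = 36 + 8 = 44

Answer: 44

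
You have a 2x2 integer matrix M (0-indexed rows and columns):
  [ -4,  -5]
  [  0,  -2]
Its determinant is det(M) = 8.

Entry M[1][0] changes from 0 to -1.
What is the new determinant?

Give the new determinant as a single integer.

det is linear in row 1: changing M[1][0] by delta changes det by delta * cofactor(1,0).
Cofactor C_10 = (-1)^(1+0) * minor(1,0) = 5
Entry delta = -1 - 0 = -1
Det delta = -1 * 5 = -5
New det = 8 + -5 = 3

Answer: 3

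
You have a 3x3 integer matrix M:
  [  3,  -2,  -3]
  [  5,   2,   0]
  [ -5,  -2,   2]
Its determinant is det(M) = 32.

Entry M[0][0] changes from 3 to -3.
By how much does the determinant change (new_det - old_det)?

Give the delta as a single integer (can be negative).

Cofactor C_00 = 4
Entry delta = -3 - 3 = -6
Det delta = entry_delta * cofactor = -6 * 4 = -24

Answer: -24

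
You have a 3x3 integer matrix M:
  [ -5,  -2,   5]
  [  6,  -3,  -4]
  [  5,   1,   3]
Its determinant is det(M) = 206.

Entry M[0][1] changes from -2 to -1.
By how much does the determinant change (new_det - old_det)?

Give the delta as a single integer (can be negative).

Cofactor C_01 = -38
Entry delta = -1 - -2 = 1
Det delta = entry_delta * cofactor = 1 * -38 = -38

Answer: -38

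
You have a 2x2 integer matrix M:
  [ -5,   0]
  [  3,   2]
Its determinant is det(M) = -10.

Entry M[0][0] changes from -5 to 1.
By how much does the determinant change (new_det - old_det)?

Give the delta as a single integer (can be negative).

Cofactor C_00 = 2
Entry delta = 1 - -5 = 6
Det delta = entry_delta * cofactor = 6 * 2 = 12

Answer: 12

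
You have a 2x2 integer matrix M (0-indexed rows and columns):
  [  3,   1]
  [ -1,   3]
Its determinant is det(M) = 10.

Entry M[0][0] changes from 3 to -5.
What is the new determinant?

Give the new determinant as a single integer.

Answer: -14

Derivation:
det is linear in row 0: changing M[0][0] by delta changes det by delta * cofactor(0,0).
Cofactor C_00 = (-1)^(0+0) * minor(0,0) = 3
Entry delta = -5 - 3 = -8
Det delta = -8 * 3 = -24
New det = 10 + -24 = -14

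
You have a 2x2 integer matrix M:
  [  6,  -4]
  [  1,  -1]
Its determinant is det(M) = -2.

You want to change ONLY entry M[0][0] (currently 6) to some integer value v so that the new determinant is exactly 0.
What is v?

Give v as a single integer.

Answer: 4

Derivation:
det is linear in entry M[0][0]: det = old_det + (v - 6) * C_00
Cofactor C_00 = -1
Want det = 0: -2 + (v - 6) * -1 = 0
  (v - 6) = 2 / -1 = -2
  v = 6 + (-2) = 4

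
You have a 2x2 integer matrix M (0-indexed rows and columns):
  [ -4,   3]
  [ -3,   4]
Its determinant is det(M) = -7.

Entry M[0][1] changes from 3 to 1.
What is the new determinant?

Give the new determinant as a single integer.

det is linear in row 0: changing M[0][1] by delta changes det by delta * cofactor(0,1).
Cofactor C_01 = (-1)^(0+1) * minor(0,1) = 3
Entry delta = 1 - 3 = -2
Det delta = -2 * 3 = -6
New det = -7 + -6 = -13

Answer: -13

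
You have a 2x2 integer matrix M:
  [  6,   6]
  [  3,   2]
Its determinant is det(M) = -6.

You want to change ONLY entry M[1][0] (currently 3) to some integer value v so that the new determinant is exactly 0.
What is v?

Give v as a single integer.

det is linear in entry M[1][0]: det = old_det + (v - 3) * C_10
Cofactor C_10 = -6
Want det = 0: -6 + (v - 3) * -6 = 0
  (v - 3) = 6 / -6 = -1
  v = 3 + (-1) = 2

Answer: 2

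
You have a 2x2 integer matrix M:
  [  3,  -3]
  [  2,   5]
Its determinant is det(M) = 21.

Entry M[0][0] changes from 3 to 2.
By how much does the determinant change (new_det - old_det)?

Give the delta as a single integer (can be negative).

Answer: -5

Derivation:
Cofactor C_00 = 5
Entry delta = 2 - 3 = -1
Det delta = entry_delta * cofactor = -1 * 5 = -5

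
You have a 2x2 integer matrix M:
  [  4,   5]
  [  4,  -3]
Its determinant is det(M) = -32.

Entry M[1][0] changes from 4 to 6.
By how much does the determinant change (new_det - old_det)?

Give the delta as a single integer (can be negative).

Cofactor C_10 = -5
Entry delta = 6 - 4 = 2
Det delta = entry_delta * cofactor = 2 * -5 = -10

Answer: -10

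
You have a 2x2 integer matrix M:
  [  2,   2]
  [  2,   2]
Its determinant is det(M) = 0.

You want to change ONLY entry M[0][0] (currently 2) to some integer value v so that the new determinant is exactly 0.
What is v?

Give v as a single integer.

Answer: 2

Derivation:
det is linear in entry M[0][0]: det = old_det + (v - 2) * C_00
Cofactor C_00 = 2
Want det = 0: 0 + (v - 2) * 2 = 0
  (v - 2) = 0 / 2 = 0
  v = 2 + (0) = 2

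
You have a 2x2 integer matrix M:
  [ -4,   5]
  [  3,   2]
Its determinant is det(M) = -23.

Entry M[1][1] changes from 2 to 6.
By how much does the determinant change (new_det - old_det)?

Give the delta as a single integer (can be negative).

Cofactor C_11 = -4
Entry delta = 6 - 2 = 4
Det delta = entry_delta * cofactor = 4 * -4 = -16

Answer: -16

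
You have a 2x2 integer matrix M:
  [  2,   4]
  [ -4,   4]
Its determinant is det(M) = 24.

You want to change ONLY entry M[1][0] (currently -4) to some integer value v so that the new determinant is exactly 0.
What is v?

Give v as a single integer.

Answer: 2

Derivation:
det is linear in entry M[1][0]: det = old_det + (v - -4) * C_10
Cofactor C_10 = -4
Want det = 0: 24 + (v - -4) * -4 = 0
  (v - -4) = -24 / -4 = 6
  v = -4 + (6) = 2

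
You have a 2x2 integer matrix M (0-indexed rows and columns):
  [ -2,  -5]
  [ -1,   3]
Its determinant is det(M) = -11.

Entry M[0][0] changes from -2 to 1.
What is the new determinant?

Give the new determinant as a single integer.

Answer: -2

Derivation:
det is linear in row 0: changing M[0][0] by delta changes det by delta * cofactor(0,0).
Cofactor C_00 = (-1)^(0+0) * minor(0,0) = 3
Entry delta = 1 - -2 = 3
Det delta = 3 * 3 = 9
New det = -11 + 9 = -2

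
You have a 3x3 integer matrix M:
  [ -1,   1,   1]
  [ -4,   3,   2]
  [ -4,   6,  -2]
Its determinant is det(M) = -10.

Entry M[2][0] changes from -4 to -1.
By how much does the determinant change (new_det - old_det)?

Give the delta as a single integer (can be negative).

Cofactor C_20 = -1
Entry delta = -1 - -4 = 3
Det delta = entry_delta * cofactor = 3 * -1 = -3

Answer: -3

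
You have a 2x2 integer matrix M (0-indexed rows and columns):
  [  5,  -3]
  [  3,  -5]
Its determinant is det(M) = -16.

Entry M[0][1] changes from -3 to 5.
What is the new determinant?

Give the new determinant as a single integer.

det is linear in row 0: changing M[0][1] by delta changes det by delta * cofactor(0,1).
Cofactor C_01 = (-1)^(0+1) * minor(0,1) = -3
Entry delta = 5 - -3 = 8
Det delta = 8 * -3 = -24
New det = -16 + -24 = -40

Answer: -40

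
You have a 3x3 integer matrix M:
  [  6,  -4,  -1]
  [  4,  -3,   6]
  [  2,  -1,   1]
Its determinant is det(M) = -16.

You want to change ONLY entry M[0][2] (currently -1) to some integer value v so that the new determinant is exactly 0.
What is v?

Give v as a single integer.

det is linear in entry M[0][2]: det = old_det + (v - -1) * C_02
Cofactor C_02 = 2
Want det = 0: -16 + (v - -1) * 2 = 0
  (v - -1) = 16 / 2 = 8
  v = -1 + (8) = 7

Answer: 7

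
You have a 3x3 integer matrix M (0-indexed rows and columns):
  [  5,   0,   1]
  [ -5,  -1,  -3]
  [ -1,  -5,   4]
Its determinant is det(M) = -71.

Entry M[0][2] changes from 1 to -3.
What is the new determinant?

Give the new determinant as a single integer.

det is linear in row 0: changing M[0][2] by delta changes det by delta * cofactor(0,2).
Cofactor C_02 = (-1)^(0+2) * minor(0,2) = 24
Entry delta = -3 - 1 = -4
Det delta = -4 * 24 = -96
New det = -71 + -96 = -167

Answer: -167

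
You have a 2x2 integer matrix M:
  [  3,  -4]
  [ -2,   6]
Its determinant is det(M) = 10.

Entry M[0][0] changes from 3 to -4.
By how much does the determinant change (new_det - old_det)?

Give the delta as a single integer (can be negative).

Answer: -42

Derivation:
Cofactor C_00 = 6
Entry delta = -4 - 3 = -7
Det delta = entry_delta * cofactor = -7 * 6 = -42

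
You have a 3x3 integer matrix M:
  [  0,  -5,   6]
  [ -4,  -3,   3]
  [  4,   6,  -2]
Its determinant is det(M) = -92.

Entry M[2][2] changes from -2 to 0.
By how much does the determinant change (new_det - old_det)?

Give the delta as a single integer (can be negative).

Cofactor C_22 = -20
Entry delta = 0 - -2 = 2
Det delta = entry_delta * cofactor = 2 * -20 = -40

Answer: -40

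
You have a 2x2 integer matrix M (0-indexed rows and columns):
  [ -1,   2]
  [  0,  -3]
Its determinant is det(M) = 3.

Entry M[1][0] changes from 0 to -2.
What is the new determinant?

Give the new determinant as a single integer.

Answer: 7

Derivation:
det is linear in row 1: changing M[1][0] by delta changes det by delta * cofactor(1,0).
Cofactor C_10 = (-1)^(1+0) * minor(1,0) = -2
Entry delta = -2 - 0 = -2
Det delta = -2 * -2 = 4
New det = 3 + 4 = 7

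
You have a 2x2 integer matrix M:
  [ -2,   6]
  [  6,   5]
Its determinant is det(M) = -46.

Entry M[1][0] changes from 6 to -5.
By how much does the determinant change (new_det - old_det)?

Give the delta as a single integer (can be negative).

Answer: 66

Derivation:
Cofactor C_10 = -6
Entry delta = -5 - 6 = -11
Det delta = entry_delta * cofactor = -11 * -6 = 66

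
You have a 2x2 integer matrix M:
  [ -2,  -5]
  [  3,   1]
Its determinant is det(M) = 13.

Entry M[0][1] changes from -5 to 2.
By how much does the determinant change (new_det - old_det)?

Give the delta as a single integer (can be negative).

Answer: -21

Derivation:
Cofactor C_01 = -3
Entry delta = 2 - -5 = 7
Det delta = entry_delta * cofactor = 7 * -3 = -21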